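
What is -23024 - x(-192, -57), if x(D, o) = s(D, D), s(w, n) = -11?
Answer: -23013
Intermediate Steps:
x(D, o) = -11
-23024 - x(-192, -57) = -23024 - 1*(-11) = -23024 + 11 = -23013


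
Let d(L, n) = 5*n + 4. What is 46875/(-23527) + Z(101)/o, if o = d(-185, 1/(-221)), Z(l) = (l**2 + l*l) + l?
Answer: 106563468776/20680233 ≈ 5152.9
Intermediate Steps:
Z(l) = l + 2*l**2 (Z(l) = (l**2 + l**2) + l = 2*l**2 + l = l + 2*l**2)
d(L, n) = 4 + 5*n
o = 879/221 (o = 4 + 5/(-221) = 4 + 5*(-1/221) = 4 - 5/221 = 879/221 ≈ 3.9774)
46875/(-23527) + Z(101)/o = 46875/(-23527) + (101*(1 + 2*101))/(879/221) = 46875*(-1/23527) + (101*(1 + 202))*(221/879) = -46875/23527 + (101*203)*(221/879) = -46875/23527 + 20503*(221/879) = -46875/23527 + 4531163/879 = 106563468776/20680233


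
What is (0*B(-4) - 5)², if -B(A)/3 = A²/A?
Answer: 25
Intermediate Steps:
B(A) = -3*A (B(A) = -3*A²/A = -3*A)
(0*B(-4) - 5)² = (0*(-3*(-4)) - 5)² = (0*12 - 5)² = (0 - 5)² = (-5)² = 25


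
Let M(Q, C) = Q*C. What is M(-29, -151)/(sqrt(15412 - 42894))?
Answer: -29*I*sqrt(27482)/182 ≈ -26.415*I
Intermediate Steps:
M(Q, C) = C*Q
M(-29, -151)/(sqrt(15412 - 42894)) = (-151*(-29))/(sqrt(15412 - 42894)) = 4379/(sqrt(-27482)) = 4379/((I*sqrt(27482))) = 4379*(-I*sqrt(27482)/27482) = -29*I*sqrt(27482)/182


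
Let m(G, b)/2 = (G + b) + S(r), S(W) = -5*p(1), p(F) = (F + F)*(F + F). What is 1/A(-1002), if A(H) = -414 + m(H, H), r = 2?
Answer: -1/4462 ≈ -0.00022411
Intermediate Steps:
p(F) = 4*F² (p(F) = (2*F)*(2*F) = 4*F²)
S(W) = -20 (S(W) = -20*1² = -20)
m(G, b) = -40 + 2*G + 2*b (m(G, b) = 2*((G + b) - 20) = 2*(-20 + G + b) = -40 + 2*G + 2*b)
A(H) = -454 + 4*H (A(H) = -414 + (-40 + 2*H + 2*H) = -414 + (-40 + 4*H) = -454 + 4*H)
1/A(-1002) = 1/(-454 + 4*(-1002)) = 1/(-454 - 4008) = 1/(-4462) = -1/4462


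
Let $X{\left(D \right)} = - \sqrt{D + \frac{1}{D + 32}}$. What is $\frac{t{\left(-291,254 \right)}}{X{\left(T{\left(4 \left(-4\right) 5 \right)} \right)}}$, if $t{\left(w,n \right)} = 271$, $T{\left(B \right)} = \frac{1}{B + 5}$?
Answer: $- \frac{1355 \sqrt{23217522}}{3226} \approx -2023.9$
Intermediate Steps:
$T{\left(B \right)} = \frac{1}{5 + B}$
$X{\left(D \right)} = - \sqrt{D + \frac{1}{32 + D}}$
$\frac{t{\left(-291,254 \right)}}{X{\left(T{\left(4 \left(-4\right) 5 \right)} \right)}} = \frac{271}{\left(-1\right) \sqrt{\frac{1 + \frac{32 + \frac{1}{5 + 4 \left(-4\right) 5}}{5 + 4 \left(-4\right) 5}}{32 + \frac{1}{5 + 4 \left(-4\right) 5}}}} = \frac{271}{\left(-1\right) \sqrt{\frac{1 + \frac{32 + \frac{1}{5 - 80}}{5 - 80}}{32 + \frac{1}{5 - 80}}}} = \frac{271}{\left(-1\right) \sqrt{\frac{1 + \frac{32 + \frac{1}{-75}}{-75}}{32 + \frac{1}{-75}}}} = \frac{271}{\left(-1\right) \sqrt{\frac{1 - \frac{32 - \frac{1}{75}}{75}}{32 - \frac{1}{75}}}} = \frac{271}{\left(-1\right) \sqrt{\frac{1 - \frac{2399}{5625}}{\frac{2399}{75}}}} = \frac{271}{\left(-1\right) \sqrt{\frac{75 \left(1 - \frac{2399}{5625}\right)}{2399}}} = \frac{271}{\left(-1\right) \sqrt{\frac{75}{2399} \cdot \frac{3226}{5625}}} = \frac{271}{\left(-1\right) \sqrt{\frac{3226}{179925}}} = \frac{271}{\left(-1\right) \frac{\sqrt{23217522}}{35985}} = \frac{271}{\left(- \frac{1}{35985}\right) \sqrt{23217522}} = 271 \left(- \frac{5 \sqrt{23217522}}{3226}\right) = - \frac{1355 \sqrt{23217522}}{3226}$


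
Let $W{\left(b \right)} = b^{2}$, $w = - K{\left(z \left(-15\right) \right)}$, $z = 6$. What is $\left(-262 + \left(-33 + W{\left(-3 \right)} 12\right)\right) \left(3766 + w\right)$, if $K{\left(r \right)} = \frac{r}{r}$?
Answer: $-704055$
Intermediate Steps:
$K{\left(r \right)} = 1$
$w = -1$ ($w = \left(-1\right) 1 = -1$)
$\left(-262 + \left(-33 + W{\left(-3 \right)} 12\right)\right) \left(3766 + w\right) = \left(-262 - \left(33 - \left(-3\right)^{2} \cdot 12\right)\right) \left(3766 - 1\right) = \left(-262 + \left(-33 + 9 \cdot 12\right)\right) 3765 = \left(-262 + \left(-33 + 108\right)\right) 3765 = \left(-262 + 75\right) 3765 = \left(-187\right) 3765 = -704055$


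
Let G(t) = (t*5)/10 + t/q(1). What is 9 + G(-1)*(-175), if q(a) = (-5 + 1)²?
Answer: 1719/16 ≈ 107.44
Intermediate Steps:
q(a) = 16 (q(a) = (-4)² = 16)
G(t) = 9*t/16 (G(t) = (t*5)/10 + t/16 = (5*t)*(⅒) + t*(1/16) = t/2 + t/16 = 9*t/16)
9 + G(-1)*(-175) = 9 + ((9/16)*(-1))*(-175) = 9 - 9/16*(-175) = 9 + 1575/16 = 1719/16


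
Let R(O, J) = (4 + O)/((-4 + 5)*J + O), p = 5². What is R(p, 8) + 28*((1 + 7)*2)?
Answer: 14813/33 ≈ 448.88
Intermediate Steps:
p = 25
R(O, J) = (4 + O)/(J + O) (R(O, J) = (4 + O)/(1*J + O) = (4 + O)/(J + O))
R(p, 8) + 28*((1 + 7)*2) = (4 + 25)/(8 + 25) + 28*((1 + 7)*2) = 29/33 + 28*(8*2) = (1/33)*29 + 28*16 = 29/33 + 448 = 14813/33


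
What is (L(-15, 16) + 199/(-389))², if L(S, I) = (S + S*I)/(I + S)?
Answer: 9879167236/151321 ≈ 65286.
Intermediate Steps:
L(S, I) = (S + I*S)/(I + S)
(L(-15, 16) + 199/(-389))² = (-15*(1 + 16)/(16 - 15) + 199/(-389))² = (-15*17/1 + 199*(-1/389))² = (-15*1*17 - 199/389)² = (-255 - 199/389)² = (-99394/389)² = 9879167236/151321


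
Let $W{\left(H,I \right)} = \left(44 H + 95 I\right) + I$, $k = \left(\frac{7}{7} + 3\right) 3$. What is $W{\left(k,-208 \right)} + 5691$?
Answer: $-13749$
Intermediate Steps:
$k = 12$ ($k = \left(7 \cdot \frac{1}{7} + 3\right) 3 = \left(1 + 3\right) 3 = 4 \cdot 3 = 12$)
$W{\left(H,I \right)} = 44 H + 96 I$
$W{\left(k,-208 \right)} + 5691 = \left(44 \cdot 12 + 96 \left(-208\right)\right) + 5691 = \left(528 - 19968\right) + 5691 = -19440 + 5691 = -13749$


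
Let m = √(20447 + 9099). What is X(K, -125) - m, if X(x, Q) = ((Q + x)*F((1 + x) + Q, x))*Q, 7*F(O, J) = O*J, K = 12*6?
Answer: -24804000/7 - √29546 ≈ -3.5436e+6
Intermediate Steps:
K = 72
m = √29546 ≈ 171.89
F(O, J) = J*O/7 (F(O, J) = (O*J)/7 = (J*O)/7 = J*O/7)
X(x, Q) = Q*x*(Q + x)*(1 + Q + x)/7 (X(x, Q) = ((Q + x)*(x*((1 + x) + Q)/7))*Q = ((Q + x)*(x*(1 + Q + x)/7))*Q = (x*(Q + x)*(1 + Q + x)/7)*Q = Q*x*(Q + x)*(1 + Q + x)/7)
X(K, -125) - m = (⅐)*(-125)*72*(-125 + 72)*(1 - 125 + 72) - √29546 = (⅐)*(-125)*72*(-53)*(-52) - √29546 = -24804000/7 - √29546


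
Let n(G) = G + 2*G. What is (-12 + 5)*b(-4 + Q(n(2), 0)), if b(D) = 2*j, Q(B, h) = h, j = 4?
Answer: -56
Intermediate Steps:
n(G) = 3*G
b(D) = 8 (b(D) = 2*4 = 8)
(-12 + 5)*b(-4 + Q(n(2), 0)) = (-12 + 5)*8 = -7*8 = -56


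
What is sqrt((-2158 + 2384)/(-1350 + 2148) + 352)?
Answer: sqrt(56083839)/399 ≈ 18.769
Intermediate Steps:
sqrt((-2158 + 2384)/(-1350 + 2148) + 352) = sqrt(226/798 + 352) = sqrt(226*(1/798) + 352) = sqrt(113/399 + 352) = sqrt(140561/399) = sqrt(56083839)/399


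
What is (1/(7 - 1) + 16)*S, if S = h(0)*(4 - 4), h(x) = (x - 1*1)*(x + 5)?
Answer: 0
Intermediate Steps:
h(x) = (-1 + x)*(5 + x) (h(x) = (x - 1)*(5 + x) = (-1 + x)*(5 + x))
S = 0 (S = (-5 + 0**2 + 4*0)*(4 - 4) = (-5 + 0 + 0)*0 = -5*0 = 0)
(1/(7 - 1) + 16)*S = (1/(7 - 1) + 16)*0 = (1/6 + 16)*0 = (97/6)*0 = 0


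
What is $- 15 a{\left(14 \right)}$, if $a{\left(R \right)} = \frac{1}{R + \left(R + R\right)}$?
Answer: $- \frac{5}{14} \approx -0.35714$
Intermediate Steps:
$a{\left(R \right)} = \frac{1}{3 R}$ ($a{\left(R \right)} = \frac{1}{R + 2 R} = \frac{1}{3 R}$)
$- 15 a{\left(14 \right)} = - 15 \frac{1}{3 \cdot 14} = - 15 \cdot \frac{1}{3} \cdot \frac{1}{14} = \left(-15\right) \frac{1}{42} = - \frac{5}{14}$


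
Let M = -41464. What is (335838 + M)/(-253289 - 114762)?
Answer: -294374/368051 ≈ -0.79982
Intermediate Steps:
(335838 + M)/(-253289 - 114762) = (335838 - 41464)/(-253289 - 114762) = 294374/(-368051) = 294374*(-1/368051) = -294374/368051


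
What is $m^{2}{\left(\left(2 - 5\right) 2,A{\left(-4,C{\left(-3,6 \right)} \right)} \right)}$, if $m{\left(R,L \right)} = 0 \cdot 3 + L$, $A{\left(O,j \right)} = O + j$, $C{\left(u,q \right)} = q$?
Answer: $4$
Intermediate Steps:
$m{\left(R,L \right)} = L$ ($m{\left(R,L \right)} = 0 + L = L$)
$m^{2}{\left(\left(2 - 5\right) 2,A{\left(-4,C{\left(-3,6 \right)} \right)} \right)} = \left(-4 + 6\right)^{2} = 2^{2} = 4$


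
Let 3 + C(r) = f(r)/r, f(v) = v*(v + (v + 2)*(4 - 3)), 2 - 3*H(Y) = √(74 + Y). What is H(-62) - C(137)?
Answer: -817/3 - 2*√3/3 ≈ -273.49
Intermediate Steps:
H(Y) = ⅔ - √(74 + Y)/3
f(v) = v*(2 + 2*v) (f(v) = v*(v + (2 + v)*1) = v*(v + (2 + v)) = v*(2 + 2*v))
C(r) = -1 + 2*r (C(r) = -3 + (2*r*(1 + r))/r = -3 + (2 + 2*r) = -1 + 2*r)
H(-62) - C(137) = (⅔ - √(74 - 62)/3) - (-1 + 2*137) = (⅔ - 2*√3/3) - (-1 + 274) = (⅔ - 2*√3/3) - 1*273 = (⅔ - 2*√3/3) - 273 = -817/3 - 2*√3/3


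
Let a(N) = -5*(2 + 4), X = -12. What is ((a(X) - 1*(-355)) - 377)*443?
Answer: -23036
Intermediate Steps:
a(N) = -30 (a(N) = -5*6 = -30)
((a(X) - 1*(-355)) - 377)*443 = ((-30 - 1*(-355)) - 377)*443 = ((-30 + 355) - 377)*443 = (325 - 377)*443 = -52*443 = -23036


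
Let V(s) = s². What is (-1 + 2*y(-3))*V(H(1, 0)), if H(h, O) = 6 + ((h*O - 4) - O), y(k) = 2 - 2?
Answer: -4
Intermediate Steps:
y(k) = 0
H(h, O) = 2 - O + O*h (H(h, O) = 6 + ((O*h - 4) - O) = 6 + ((-4 + O*h) - O) = 6 + (-4 - O + O*h) = 2 - O + O*h)
(-1 + 2*y(-3))*V(H(1, 0)) = (-1 + 2*0)*(2 - 1*0 + 0*1)² = (-1 + 0)*(2 + 0 + 0)² = -1*2² = -1*4 = -4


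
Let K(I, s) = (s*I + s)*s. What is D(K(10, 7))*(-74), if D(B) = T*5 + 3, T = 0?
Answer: -222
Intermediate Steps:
K(I, s) = s*(s + I*s) (K(I, s) = (I*s + s)*s = (s + I*s)*s = s*(s + I*s))
D(B) = 3 (D(B) = 0*5 + 3 = 0 + 3 = 3)
D(K(10, 7))*(-74) = 3*(-74) = -222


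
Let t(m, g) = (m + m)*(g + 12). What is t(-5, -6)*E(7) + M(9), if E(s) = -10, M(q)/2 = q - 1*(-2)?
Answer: 622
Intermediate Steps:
M(q) = 4 + 2*q (M(q) = 2*(q - 1*(-2)) = 2*(q + 2) = 2*(2 + q) = 4 + 2*q)
t(m, g) = 2*m*(12 + g) (t(m, g) = (2*m)*(12 + g) = 2*m*(12 + g))
t(-5, -6)*E(7) + M(9) = (2*(-5)*(12 - 6))*(-10) + (4 + 2*9) = (2*(-5)*6)*(-10) + (4 + 18) = -60*(-10) + 22 = 600 + 22 = 622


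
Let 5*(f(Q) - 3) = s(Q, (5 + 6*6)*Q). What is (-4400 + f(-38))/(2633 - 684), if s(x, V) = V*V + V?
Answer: 2403821/9745 ≈ 246.67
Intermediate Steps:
s(x, V) = V + V² (s(x, V) = V² + V = V + V²)
f(Q) = 3 + 41*Q*(1 + 41*Q)/5 (f(Q) = 3 + (((5 + 6*6)*Q)*(1 + (5 + 6*6)*Q))/5 = 3 + (((5 + 36)*Q)*(1 + (5 + 36)*Q))/5 = 3 + ((41*Q)*(1 + 41*Q))/5 = 3 + (41*Q*(1 + 41*Q))/5 = 3 + 41*Q*(1 + 41*Q)/5)
(-4400 + f(-38))/(2633 - 684) = (-4400 + (3 + (41/5)*(-38)*(1 + 41*(-38))))/(2633 - 684) = (-4400 + (3 + (41/5)*(-38)*(1 - 1558)))/1949 = (-4400 + (3 + (41/5)*(-38)*(-1557)))*(1/1949) = (-4400 + (3 + 2425806/5))*(1/1949) = (-4400 + 2425821/5)*(1/1949) = (2403821/5)*(1/1949) = 2403821/9745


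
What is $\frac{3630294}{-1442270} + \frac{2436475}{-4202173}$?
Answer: $- \frac{9384589113556}{3030334026355} \approx -3.0969$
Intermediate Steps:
$\frac{3630294}{-1442270} + \frac{2436475}{-4202173} = 3630294 \left(- \frac{1}{1442270}\right) + 2436475 \left(- \frac{1}{4202173}\right) = - \frac{1815147}{721135} - \frac{2436475}{4202173} = - \frac{9384589113556}{3030334026355}$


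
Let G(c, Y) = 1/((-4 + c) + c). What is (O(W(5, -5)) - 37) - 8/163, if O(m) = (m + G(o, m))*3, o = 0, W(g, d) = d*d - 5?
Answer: 14475/652 ≈ 22.201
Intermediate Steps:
W(g, d) = -5 + d² (W(g, d) = d² - 5 = -5 + d²)
G(c, Y) = 1/(-4 + 2*c)
O(m) = -¾ + 3*m (O(m) = (m + 1/(2*(-2 + 0)))*3 = (m + (½)/(-2))*3 = (m + (½)*(-½))*3 = (m - ¼)*3 = (-¼ + m)*3 = -¾ + 3*m)
(O(W(5, -5)) - 37) - 8/163 = ((-¾ + 3*(-5 + (-5)²)) - 37) - 8/163 = ((-¾ + 3*(-5 + 25)) - 37) - 8*1/163 = ((-¾ + 3*20) - 37) - 8/163 = ((-¾ + 60) - 37) - 8/163 = (237/4 - 37) - 8/163 = 89/4 - 8/163 = 14475/652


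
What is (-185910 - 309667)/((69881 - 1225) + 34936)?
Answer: -495577/103592 ≈ -4.7839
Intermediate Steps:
(-185910 - 309667)/((69881 - 1225) + 34936) = -495577/(68656 + 34936) = -495577/103592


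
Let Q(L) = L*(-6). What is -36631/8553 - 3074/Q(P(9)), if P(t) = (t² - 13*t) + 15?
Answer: -5151238/179613 ≈ -28.680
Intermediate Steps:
P(t) = 15 + t² - 13*t
Q(L) = -6*L
-36631/8553 - 3074/Q(P(9)) = -36631/8553 - 3074*(-1/(6*(15 + 9² - 13*9))) = -36631*1/8553 - 3074*(-1/(6*(15 + 81 - 117))) = -36631/8553 - 3074/((-6*(-21))) = -36631/8553 - 3074/126 = -36631/8553 - 3074*1/126 = -36631/8553 - 1537/63 = -5151238/179613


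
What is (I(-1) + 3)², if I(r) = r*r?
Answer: 16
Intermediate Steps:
I(r) = r²
(I(-1) + 3)² = ((-1)² + 3)² = (1 + 3)² = 4² = 16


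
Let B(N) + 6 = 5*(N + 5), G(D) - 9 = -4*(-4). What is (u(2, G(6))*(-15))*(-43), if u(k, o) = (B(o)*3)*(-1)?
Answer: -278640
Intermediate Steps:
G(D) = 25 (G(D) = 9 - 4*(-4) = 9 + 16 = 25)
B(N) = 19 + 5*N (B(N) = -6 + 5*(N + 5) = -6 + 5*(5 + N) = -6 + (25 + 5*N) = 19 + 5*N)
u(k, o) = -57 - 15*o (u(k, o) = ((19 + 5*o)*3)*(-1) = (57 + 15*o)*(-1) = -57 - 15*o)
(u(2, G(6))*(-15))*(-43) = ((-57 - 15*25)*(-15))*(-43) = ((-57 - 375)*(-15))*(-43) = -432*(-15)*(-43) = 6480*(-43) = -278640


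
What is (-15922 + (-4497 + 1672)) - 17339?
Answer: -36086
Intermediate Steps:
(-15922 + (-4497 + 1672)) - 17339 = (-15922 - 2825) - 17339 = -18747 - 17339 = -36086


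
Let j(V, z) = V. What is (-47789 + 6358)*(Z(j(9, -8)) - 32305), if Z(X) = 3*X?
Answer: 1337309818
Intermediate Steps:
(-47789 + 6358)*(Z(j(9, -8)) - 32305) = (-47789 + 6358)*(3*9 - 32305) = -41431*(27 - 32305) = -41431*(-32278) = 1337309818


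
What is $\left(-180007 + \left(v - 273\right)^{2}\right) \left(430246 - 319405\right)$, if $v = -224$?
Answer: $7426568682$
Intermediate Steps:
$\left(-180007 + \left(v - 273\right)^{2}\right) \left(430246 - 319405\right) = \left(-180007 + \left(-224 - 273\right)^{2}\right) \left(430246 - 319405\right) = \left(-180007 + \left(-497\right)^{2}\right) 110841 = \left(-180007 + 247009\right) 110841 = 67002 \cdot 110841 = 7426568682$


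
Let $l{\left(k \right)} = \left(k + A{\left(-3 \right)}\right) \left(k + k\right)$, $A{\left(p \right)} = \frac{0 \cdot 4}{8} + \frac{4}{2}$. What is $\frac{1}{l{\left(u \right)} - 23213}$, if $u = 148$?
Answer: $\frac{1}{21187} \approx 4.7199 \cdot 10^{-5}$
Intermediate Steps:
$A{\left(p \right)} = 2$ ($A{\left(p \right)} = 0 \cdot \frac{1}{8} + 4 \cdot \frac{1}{2} = 0 + 2 = 2$)
$l{\left(k \right)} = 2 k \left(2 + k\right)$ ($l{\left(k \right)} = \left(k + 2\right) \left(k + k\right) = \left(2 + k\right) 2 k = 2 k \left(2 + k\right)$)
$\frac{1}{l{\left(u \right)} - 23213} = \frac{1}{2 \cdot 148 \left(2 + 148\right) - 23213} = \frac{1}{2 \cdot 148 \cdot 150 - 23213} = \frac{1}{44400 - 23213} = \frac{1}{21187}$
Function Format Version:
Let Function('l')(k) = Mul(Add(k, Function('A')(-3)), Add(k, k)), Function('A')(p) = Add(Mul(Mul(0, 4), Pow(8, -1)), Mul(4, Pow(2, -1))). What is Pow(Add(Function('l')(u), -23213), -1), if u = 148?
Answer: Rational(1, 21187) ≈ 4.7199e-5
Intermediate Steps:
Function('A')(p) = 2 (Function('A')(p) = Add(Mul(0, Rational(1, 8)), Mul(4, Rational(1, 2))) = Add(0, 2) = 2)
Function('l')(k) = Mul(2, k, Add(2, k)) (Function('l')(k) = Mul(Add(k, 2), Add(k, k)) = Mul(Add(2, k), Mul(2, k)) = Mul(2, k, Add(2, k)))
Pow(Add(Function('l')(u), -23213), -1) = Pow(Add(Mul(2, 148, Add(2, 148)), -23213), -1) = Pow(Add(Mul(2, 148, 150), -23213), -1) = Pow(Add(44400, -23213), -1) = Pow(21187, -1) = Rational(1, 21187)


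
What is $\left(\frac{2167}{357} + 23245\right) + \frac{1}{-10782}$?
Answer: $\frac{29832471289}{1283058} \approx 23251.0$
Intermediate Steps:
$\left(\frac{2167}{357} + 23245\right) + \frac{1}{-10782} = \left(2167 \cdot \frac{1}{357} + 23245\right) - \frac{1}{10782} = \left(\frac{2167}{357} + 23245\right) - \frac{1}{10782} = \frac{8300632}{357} - \frac{1}{10782} = \frac{29832471289}{1283058}$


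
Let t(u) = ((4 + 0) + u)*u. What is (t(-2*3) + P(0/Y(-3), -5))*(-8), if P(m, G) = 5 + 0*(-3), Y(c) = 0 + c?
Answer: -136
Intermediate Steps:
Y(c) = c
P(m, G) = 5 (P(m, G) = 5 + 0 = 5)
t(u) = u*(4 + u) (t(u) = (4 + u)*u = u*(4 + u))
(t(-2*3) + P(0/Y(-3), -5))*(-8) = ((-2*3)*(4 - 2*3) + 5)*(-8) = (-6*(4 - 6) + 5)*(-8) = (-6*(-2) + 5)*(-8) = (12 + 5)*(-8) = 17*(-8) = -136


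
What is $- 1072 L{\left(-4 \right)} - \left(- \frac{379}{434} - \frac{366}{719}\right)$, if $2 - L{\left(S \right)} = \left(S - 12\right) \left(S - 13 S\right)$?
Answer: $- \frac{257574818895}{312046} \approx -8.2544 \cdot 10^{5}$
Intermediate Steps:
$L{\left(S \right)} = 2 + 12 S \left(-12 + S\right)$ ($L{\left(S \right)} = 2 - \left(S - 12\right) \left(S - 13 S\right) = 2 - \left(-12 + S\right) \left(- 12 S\right) = 2 - - 12 S \left(-12 + S\right) = 2 + 12 S \left(-12 + S\right)$)
$- 1072 L{\left(-4 \right)} - \left(- \frac{379}{434} - \frac{366}{719}\right) = - 1072 \left(2 - -576 + 12 \left(-4\right)^{2}\right) - \left(- \frac{379}{434} - \frac{366}{719}\right) = - 1072 \left(2 + 576 + 12 \cdot 16\right) - - \frac{431345}{312046} = - 1072 \left(2 + 576 + 192\right) + \left(\frac{379}{434} + \frac{366}{719}\right) = \left(-1072\right) 770 + \frac{431345}{312046} = -825440 + \frac{431345}{312046} = - \frac{257574818895}{312046}$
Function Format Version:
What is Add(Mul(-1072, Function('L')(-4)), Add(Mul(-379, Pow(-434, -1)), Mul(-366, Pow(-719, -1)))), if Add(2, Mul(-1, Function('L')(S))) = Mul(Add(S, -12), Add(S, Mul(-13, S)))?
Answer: Rational(-257574818895, 312046) ≈ -8.2544e+5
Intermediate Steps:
Function('L')(S) = Add(2, Mul(12, S, Add(-12, S))) (Function('L')(S) = Add(2, Mul(-1, Mul(Add(S, -12), Add(S, Mul(-13, S))))) = Add(2, Mul(-1, Mul(Add(-12, S), Mul(-12, S)))) = Add(2, Mul(-1, Mul(-12, S, Add(-12, S)))) = Add(2, Mul(12, S, Add(-12, S))))
Add(Mul(-1072, Function('L')(-4)), Add(Mul(-379, Pow(-434, -1)), Mul(-366, Pow(-719, -1)))) = Add(Mul(-1072, Add(2, Mul(-144, -4), Mul(12, Pow(-4, 2)))), Add(Mul(-379, Pow(-434, -1)), Mul(-366, Pow(-719, -1)))) = Add(Mul(-1072, Add(2, 576, Mul(12, 16))), Add(Mul(-379, Rational(-1, 434)), Mul(-366, Rational(-1, 719)))) = Add(Mul(-1072, Add(2, 576, 192)), Add(Rational(379, 434), Rational(366, 719))) = Add(Mul(-1072, 770), Rational(431345, 312046)) = Add(-825440, Rational(431345, 312046)) = Rational(-257574818895, 312046)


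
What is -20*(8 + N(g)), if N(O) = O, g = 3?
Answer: -220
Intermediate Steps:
-20*(8 + N(g)) = -20*(8 + 3) = -20*11 = -220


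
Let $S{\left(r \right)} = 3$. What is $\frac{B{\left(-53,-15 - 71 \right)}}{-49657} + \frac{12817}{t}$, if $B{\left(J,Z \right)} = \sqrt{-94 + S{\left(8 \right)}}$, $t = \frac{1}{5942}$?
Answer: $76158614 - \frac{i \sqrt{91}}{49657} \approx 7.6159 \cdot 10^{7} - 0.00019211 i$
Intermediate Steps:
$t = \frac{1}{5942} \approx 0.00016829$
$B{\left(J,Z \right)} = i \sqrt{91}$ ($B{\left(J,Z \right)} = \sqrt{-94 + 3} = \sqrt{-91} = i \sqrt{91}$)
$\frac{B{\left(-53,-15 - 71 \right)}}{-49657} + \frac{12817}{t} = \frac{i \sqrt{91}}{-49657} + 12817 \frac{1}{\frac{1}{5942}} = i \sqrt{91} \left(- \frac{1}{49657}\right) + 12817 \cdot 5942 = - \frac{i \sqrt{91}}{49657} + 76158614 = 76158614 - \frac{i \sqrt{91}}{49657}$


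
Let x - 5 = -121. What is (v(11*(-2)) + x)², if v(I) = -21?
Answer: 18769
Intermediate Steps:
x = -116 (x = 5 - 121 = -116)
(v(11*(-2)) + x)² = (-21 - 116)² = (-137)² = 18769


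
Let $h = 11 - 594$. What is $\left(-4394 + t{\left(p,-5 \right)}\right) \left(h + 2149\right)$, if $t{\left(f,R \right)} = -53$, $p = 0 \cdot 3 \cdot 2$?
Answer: $-6964002$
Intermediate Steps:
$p = 0$ ($p = 0 \cdot 2 = 0$)
$h = -583$ ($h = 11 - 594 = -583$)
$\left(-4394 + t{\left(p,-5 \right)}\right) \left(h + 2149\right) = \left(-4394 - 53\right) \left(-583 + 2149\right) = \left(-4447\right) 1566 = -6964002$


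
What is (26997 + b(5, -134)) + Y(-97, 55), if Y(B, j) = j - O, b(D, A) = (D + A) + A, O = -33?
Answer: 26822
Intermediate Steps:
b(D, A) = D + 2*A (b(D, A) = (A + D) + A = D + 2*A)
Y(B, j) = 33 + j (Y(B, j) = j - 1*(-33) = j + 33 = 33 + j)
(26997 + b(5, -134)) + Y(-97, 55) = (26997 + (5 + 2*(-134))) + (33 + 55) = (26997 + (5 - 268)) + 88 = (26997 - 263) + 88 = 26734 + 88 = 26822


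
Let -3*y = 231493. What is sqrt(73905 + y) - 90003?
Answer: -90003 + I*sqrt(29334)/3 ≈ -90003.0 + 57.091*I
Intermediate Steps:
y = -231493/3 (y = -1/3*231493 = -231493/3 ≈ -77164.)
sqrt(73905 + y) - 90003 = sqrt(73905 - 231493/3) - 90003 = sqrt(-9778/3) - 90003 = I*sqrt(29334)/3 - 90003 = -90003 + I*sqrt(29334)/3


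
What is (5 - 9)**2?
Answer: 16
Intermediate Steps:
(5 - 9)**2 = (-4)**2 = 16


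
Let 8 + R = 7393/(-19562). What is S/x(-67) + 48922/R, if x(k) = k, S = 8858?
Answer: -65571543750/10980563 ≈ -5971.6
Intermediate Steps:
R = -163889/19562 (R = -8 + 7393/(-19562) = -8 + 7393*(-1/19562) = -8 - 7393/19562 = -163889/19562 ≈ -8.3779)
S/x(-67) + 48922/R = 8858/(-67) + 48922/(-163889/19562) = 8858*(-1/67) + 48922*(-19562/163889) = -8858/67 - 957012164/163889 = -65571543750/10980563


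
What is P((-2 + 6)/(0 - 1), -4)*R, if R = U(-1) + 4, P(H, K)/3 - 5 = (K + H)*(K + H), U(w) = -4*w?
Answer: 1656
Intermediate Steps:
P(H, K) = 15 + 3*(H + K)² (P(H, K) = 15 + 3*((K + H)*(K + H)) = 15 + 3*((H + K)*(H + K)) = 15 + 3*(H + K)²)
R = 8 (R = -4*(-1) + 4 = 4 + 4 = 8)
P((-2 + 6)/(0 - 1), -4)*R = (15 + 3*((-2 + 6)/(0 - 1) - 4)²)*8 = (15 + 3*(4/(-1) - 4)²)*8 = (15 + 3*(4*(-1) - 4)²)*8 = (15 + 3*(-4 - 4)²)*8 = (15 + 3*(-8)²)*8 = (15 + 3*64)*8 = (15 + 192)*8 = 207*8 = 1656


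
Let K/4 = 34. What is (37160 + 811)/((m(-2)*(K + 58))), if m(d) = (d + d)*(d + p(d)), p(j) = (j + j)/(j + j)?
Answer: 37971/776 ≈ 48.932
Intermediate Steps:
K = 136 (K = 4*34 = 136)
p(j) = 1 (p(j) = (2*j)/((2*j)) = (2*j)*(1/(2*j)) = 1)
m(d) = 2*d*(1 + d) (m(d) = (d + d)*(d + 1) = (2*d)*(1 + d) = 2*d*(1 + d))
(37160 + 811)/((m(-2)*(K + 58))) = (37160 + 811)/(((2*(-2)*(1 - 2))*(136 + 58))) = 37971/(((2*(-2)*(-1))*194)) = 37971/((4*194)) = 37971/776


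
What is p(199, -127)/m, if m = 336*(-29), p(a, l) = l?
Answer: 127/9744 ≈ 0.013034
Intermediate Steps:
m = -9744
p(199, -127)/m = -127/(-9744) = -127*(-1/9744) = 127/9744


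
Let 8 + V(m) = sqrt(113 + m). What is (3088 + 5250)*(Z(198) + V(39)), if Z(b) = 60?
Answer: 433576 + 16676*sqrt(38) ≈ 5.3637e+5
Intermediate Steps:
V(m) = -8 + sqrt(113 + m)
(3088 + 5250)*(Z(198) + V(39)) = (3088 + 5250)*(60 + (-8 + sqrt(113 + 39))) = 8338*(60 + (-8 + sqrt(152))) = 8338*(60 + (-8 + 2*sqrt(38))) = 8338*(52 + 2*sqrt(38)) = 433576 + 16676*sqrt(38)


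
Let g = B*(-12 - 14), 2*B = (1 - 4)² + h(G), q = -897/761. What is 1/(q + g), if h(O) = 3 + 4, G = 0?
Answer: -761/159185 ≈ -0.0047806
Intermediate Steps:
h(O) = 7
q = -897/761 (q = -897*1/761 = -897/761 ≈ -1.1787)
B = 8 (B = ((1 - 4)² + 7)/2 = ((-3)² + 7)/2 = (9 + 7)/2 = (½)*16 = 8)
g = -208 (g = 8*(-12 - 14) = 8*(-26) = -208)
1/(q + g) = 1/(-897/761 - 208) = 1/(-159185/761) = -761/159185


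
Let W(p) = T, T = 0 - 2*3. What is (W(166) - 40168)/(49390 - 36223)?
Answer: -40174/13167 ≈ -3.0511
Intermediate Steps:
T = -6 (T = 0 - 6 = -6)
W(p) = -6
(W(166) - 40168)/(49390 - 36223) = (-6 - 40168)/(49390 - 36223) = -40174/13167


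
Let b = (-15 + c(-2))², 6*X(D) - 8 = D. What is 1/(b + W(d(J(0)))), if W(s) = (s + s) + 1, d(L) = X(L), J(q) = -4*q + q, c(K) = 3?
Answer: 3/443 ≈ 0.0067720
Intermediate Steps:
X(D) = 4/3 + D/6
J(q) = -3*q
d(L) = 4/3 + L/6
b = 144 (b = (-15 + 3)² = (-12)² = 144)
W(s) = 1 + 2*s (W(s) = 2*s + 1 = 1 + 2*s)
1/(b + W(d(J(0)))) = 1/(144 + (1 + 2*(4/3 + (-3*0)/6))) = 1/(144 + (1 + 2*(4/3 + (⅙)*0))) = 1/(144 + (1 + 2*(4/3 + 0))) = 1/(144 + (1 + 2*(4/3))) = 1/(144 + (1 + 8/3)) = 1/(144 + 11/3) = 1/(443/3) = 3/443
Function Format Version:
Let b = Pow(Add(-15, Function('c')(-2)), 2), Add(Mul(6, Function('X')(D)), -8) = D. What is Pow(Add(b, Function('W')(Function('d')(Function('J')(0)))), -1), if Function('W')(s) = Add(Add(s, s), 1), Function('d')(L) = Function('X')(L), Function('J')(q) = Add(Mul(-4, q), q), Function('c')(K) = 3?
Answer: Rational(3, 443) ≈ 0.0067720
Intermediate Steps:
Function('X')(D) = Add(Rational(4, 3), Mul(Rational(1, 6), D))
Function('J')(q) = Mul(-3, q)
Function('d')(L) = Add(Rational(4, 3), Mul(Rational(1, 6), L))
b = 144 (b = Pow(Add(-15, 3), 2) = Pow(-12, 2) = 144)
Function('W')(s) = Add(1, Mul(2, s)) (Function('W')(s) = Add(Mul(2, s), 1) = Add(1, Mul(2, s)))
Pow(Add(b, Function('W')(Function('d')(Function('J')(0)))), -1) = Pow(Add(144, Add(1, Mul(2, Add(Rational(4, 3), Mul(Rational(1, 6), Mul(-3, 0)))))), -1) = Pow(Add(144, Add(1, Mul(2, Add(Rational(4, 3), Mul(Rational(1, 6), 0))))), -1) = Pow(Add(144, Add(1, Mul(2, Add(Rational(4, 3), 0)))), -1) = Pow(Add(144, Add(1, Mul(2, Rational(4, 3)))), -1) = Pow(Add(144, Add(1, Rational(8, 3))), -1) = Pow(Add(144, Rational(11, 3)), -1) = Pow(Rational(443, 3), -1) = Rational(3, 443)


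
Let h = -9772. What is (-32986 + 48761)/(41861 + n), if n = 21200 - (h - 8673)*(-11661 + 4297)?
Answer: -15775/135765919 ≈ -0.00011619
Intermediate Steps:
n = -135807780 (n = 21200 - (-9772 - 8673)*(-11661 + 4297) = 21200 - (-18445)*(-7364) = 21200 - 1*135828980 = 21200 - 135828980 = -135807780)
(-32986 + 48761)/(41861 + n) = (-32986 + 48761)/(41861 - 135807780) = 15775/(-135765919) = 15775*(-1/135765919) = -15775/135765919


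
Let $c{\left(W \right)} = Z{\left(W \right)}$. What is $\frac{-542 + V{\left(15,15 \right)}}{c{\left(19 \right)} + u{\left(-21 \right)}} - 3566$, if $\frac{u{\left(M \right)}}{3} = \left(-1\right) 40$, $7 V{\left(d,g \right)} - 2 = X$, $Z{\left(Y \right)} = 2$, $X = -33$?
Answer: $- \frac{2941691}{826} \approx -3561.4$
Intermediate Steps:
$V{\left(d,g \right)} = - \frac{31}{7}$ ($V{\left(d,g \right)} = \frac{2}{7} + \frac{1}{7} \left(-33\right) = \frac{2}{7} - \frac{33}{7} = - \frac{31}{7}$)
$c{\left(W \right)} = 2$
$u{\left(M \right)} = -120$ ($u{\left(M \right)} = 3 \left(\left(-1\right) 40\right) = 3 \left(-40\right) = -120$)
$\frac{-542 + V{\left(15,15 \right)}}{c{\left(19 \right)} + u{\left(-21 \right)}} - 3566 = \frac{-542 - \frac{31}{7}}{2 - 120} - 3566 = - \frac{3825}{7 \left(-118\right)} - 3566 = \left(- \frac{3825}{7}\right) \left(- \frac{1}{118}\right) - 3566 = \frac{3825}{826} - 3566 = - \frac{2941691}{826}$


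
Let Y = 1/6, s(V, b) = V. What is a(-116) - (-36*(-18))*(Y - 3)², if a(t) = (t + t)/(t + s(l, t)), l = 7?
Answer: -566786/109 ≈ -5199.9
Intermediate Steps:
Y = ⅙ ≈ 0.16667
a(t) = 2*t/(7 + t) (a(t) = (t + t)/(t + 7) = (2*t)/(7 + t) = 2*t/(7 + t))
a(-116) - (-36*(-18))*(Y - 3)² = 2*(-116)/(7 - 116) - (-36*(-18))*(⅙ - 3)² = 2*(-116)/(-109) - 648*(-17/6)² = 2*(-116)*(-1/109) - 648*289/36 = 232/109 - 1*5202 = 232/109 - 5202 = -566786/109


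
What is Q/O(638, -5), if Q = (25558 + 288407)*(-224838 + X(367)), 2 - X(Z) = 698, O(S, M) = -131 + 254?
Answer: -23603260770/41 ≈ -5.7569e+8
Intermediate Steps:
O(S, M) = 123
X(Z) = -696 (X(Z) = 2 - 1*698 = 2 - 698 = -696)
Q = -70809782310 (Q = (25558 + 288407)*(-224838 - 696) = 313965*(-225534) = -70809782310)
Q/O(638, -5) = -70809782310/123 = -70809782310*1/123 = -23603260770/41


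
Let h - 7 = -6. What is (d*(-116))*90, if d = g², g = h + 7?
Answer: -668160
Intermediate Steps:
h = 1 (h = 7 - 6 = 1)
g = 8 (g = 1 + 7 = 8)
d = 64 (d = 8² = 64)
(d*(-116))*90 = (64*(-116))*90 = -7424*90 = -668160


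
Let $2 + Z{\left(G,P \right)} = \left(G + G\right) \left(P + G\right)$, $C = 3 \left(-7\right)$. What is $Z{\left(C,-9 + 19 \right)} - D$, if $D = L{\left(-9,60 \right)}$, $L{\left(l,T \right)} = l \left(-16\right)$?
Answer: $316$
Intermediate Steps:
$L{\left(l,T \right)} = - 16 l$
$D = 144$ ($D = \left(-16\right) \left(-9\right) = 144$)
$C = -21$
$Z{\left(G,P \right)} = -2 + 2 G \left(G + P\right)$ ($Z{\left(G,P \right)} = -2 + \left(G + G\right) \left(P + G\right) = -2 + 2 G \left(G + P\right)$)
$Z{\left(C,-9 + 19 \right)} - D = \left(-2 + 2 \left(-21\right)^{2} + 2 \left(-21\right) \left(-9 + 19\right)\right) - 144 = \left(-2 + 2 \cdot 441 + 2 \left(-21\right) 10\right) - 144 = \left(-2 + 882 - 420\right) - 144 = 460 - 144 = 316$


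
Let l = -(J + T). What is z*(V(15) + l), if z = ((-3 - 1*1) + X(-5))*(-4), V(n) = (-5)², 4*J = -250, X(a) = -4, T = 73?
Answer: 464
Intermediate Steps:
J = -125/2 (J = (¼)*(-250) = -125/2 ≈ -62.500)
V(n) = 25
z = 32 (z = ((-3 - 1*1) - 4)*(-4) = ((-3 - 1) - 4)*(-4) = (-4 - 4)*(-4) = -8*(-4) = 32)
l = -21/2 (l = -(-125/2 + 73) = -1*21/2 = -21/2 ≈ -10.500)
z*(V(15) + l) = 32*(25 - 21/2) = 32*(29/2) = 464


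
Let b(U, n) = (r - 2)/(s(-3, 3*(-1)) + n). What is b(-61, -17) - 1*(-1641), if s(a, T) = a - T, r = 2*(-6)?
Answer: 27911/17 ≈ 1641.8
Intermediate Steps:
r = -12
b(U, n) = -14/n (b(U, n) = (-12 - 2)/((-3 - 3*(-1)) + n) = -14/((-3 - 1*(-3)) + n) = -14/((-3 + 3) + n) = -14/(0 + n) = -14/n)
b(-61, -17) - 1*(-1641) = -14/(-17) - 1*(-1641) = -14*(-1/17) + 1641 = 14/17 + 1641 = 27911/17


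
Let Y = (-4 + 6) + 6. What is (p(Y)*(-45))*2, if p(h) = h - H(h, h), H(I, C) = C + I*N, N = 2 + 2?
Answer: 2880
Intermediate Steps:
N = 4
Y = 8 (Y = 2 + 6 = 8)
H(I, C) = C + 4*I (H(I, C) = C + I*4 = C + 4*I)
p(h) = -4*h (p(h) = h - (h + 4*h) = h - 5*h = -4*h)
(p(Y)*(-45))*2 = (-4*8*(-45))*2 = -32*(-45)*2 = 1440*2 = 2880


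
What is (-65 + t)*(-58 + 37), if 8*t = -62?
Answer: 6111/4 ≈ 1527.8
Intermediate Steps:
t = -31/4 (t = (⅛)*(-62) = -31/4 ≈ -7.7500)
(-65 + t)*(-58 + 37) = (-65 - 31/4)*(-58 + 37) = -291/4*(-21) = 6111/4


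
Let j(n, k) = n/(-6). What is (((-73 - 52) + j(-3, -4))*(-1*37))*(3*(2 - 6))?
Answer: -55278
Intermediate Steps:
j(n, k) = -n/6 (j(n, k) = n*(-⅙) = -n/6)
(((-73 - 52) + j(-3, -4))*(-1*37))*(3*(2 - 6)) = (((-73 - 52) - ⅙*(-3))*(-1*37))*(3*(2 - 6)) = ((-125 + ½)*(-37))*(3*(-4)) = -249/2*(-37)*(-12) = (9213/2)*(-12) = -55278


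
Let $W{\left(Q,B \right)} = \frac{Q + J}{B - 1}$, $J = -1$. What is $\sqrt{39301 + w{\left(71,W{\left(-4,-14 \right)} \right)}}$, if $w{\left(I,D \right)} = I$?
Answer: $2 \sqrt{9843} \approx 198.42$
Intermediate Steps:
$W{\left(Q,B \right)} = \frac{-1 + Q}{-1 + B}$ ($W{\left(Q,B \right)} = \frac{Q - 1}{B - 1} = \frac{-1 + Q}{-1 + B}$)
$\sqrt{39301 + w{\left(71,W{\left(-4,-14 \right)} \right)}} = \sqrt{39301 + 71} = \sqrt{39372} = 2 \sqrt{9843}$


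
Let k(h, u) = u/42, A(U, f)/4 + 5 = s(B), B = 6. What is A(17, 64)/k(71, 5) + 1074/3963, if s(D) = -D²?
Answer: -9097258/6605 ≈ -1377.3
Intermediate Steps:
A(U, f) = -164 (A(U, f) = -20 + 4*(-1*6²) = -20 + 4*(-1*36) = -20 + 4*(-36) = -20 - 144 = -164)
k(h, u) = u/42 (k(h, u) = u*(1/42) = u/42)
A(17, 64)/k(71, 5) + 1074/3963 = -164/((1/42)*5) + 1074/3963 = -164/5/42 + 1074*(1/3963) = -164*42/5 + 358/1321 = -6888/5 + 358/1321 = -9097258/6605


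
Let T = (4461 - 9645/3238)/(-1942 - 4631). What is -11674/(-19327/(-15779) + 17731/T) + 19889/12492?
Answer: 50547288353088059677/24793826360645257020 ≈ 2.0387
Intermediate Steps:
T = -4811691/7094458 (T = (4461 - 9645*1/3238)/(-6573) = (4461 - 9645/3238)*(-1/6573) = (14435073/3238)*(-1/6573) = -4811691/7094458 ≈ -0.67823)
-11674/(-19327/(-15779) + 17731/T) + 19889/12492 = -11674/(-19327/(-15779) + 17731/(-4811691/7094458)) + 19889/12492 = -11674/(-19327*(-1/15779) + 17731*(-7094458/4811691)) + 19889*(1/12492) = -11674/(19327/15779 - 125791834798/4811691) + 19889/12492 = -11674/(-1984776365725685/75923672289) + 19889/12492 = -11674*(-75923672289/1984776365725685) + 19889/12492 = 886332950301786/1984776365725685 + 19889/12492 = 50547288353088059677/24793826360645257020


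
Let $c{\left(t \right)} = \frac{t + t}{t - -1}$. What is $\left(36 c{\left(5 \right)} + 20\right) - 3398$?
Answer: $-3318$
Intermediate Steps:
$c{\left(t \right)} = \frac{2 t}{1 + t}$ ($c{\left(t \right)} = \frac{2 t}{t + \left(-2 + 3\right)} = \frac{2 t}{t + 1} = \frac{2 t}{1 + t}$)
$\left(36 c{\left(5 \right)} + 20\right) - 3398 = \left(36 \cdot 2 \cdot 5 \frac{1}{1 + 5} + 20\right) - 3398 = \left(36 \cdot 2 \cdot 5 \cdot \frac{1}{6} + 20\right) - 3398 = \left(36 \cdot \frac{5}{3} + 20\right) - 3398 = \left(60 + 20\right) - 3398 = 80 - 3398 = -3318$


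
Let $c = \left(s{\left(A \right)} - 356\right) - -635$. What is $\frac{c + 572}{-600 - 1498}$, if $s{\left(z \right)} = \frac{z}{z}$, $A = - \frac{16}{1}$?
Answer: $- \frac{426}{1049} \approx -0.4061$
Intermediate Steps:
$A = -16$ ($A = \left(-16\right) 1 = -16$)
$s{\left(z \right)} = 1$
$c = 280$ ($c = \left(1 - 356\right) - -635 = -355 + 635 = 280$)
$\frac{c + 572}{-600 - 1498} = \frac{280 + 572}{-600 - 1498} = \frac{1}{-2098} \cdot 852 = \left(- \frac{1}{2098}\right) 852 = - \frac{426}{1049}$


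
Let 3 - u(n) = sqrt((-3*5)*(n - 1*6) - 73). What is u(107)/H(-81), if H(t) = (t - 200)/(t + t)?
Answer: 486/281 - 324*I*sqrt(397)/281 ≈ 1.7295 - 22.974*I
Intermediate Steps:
H(t) = (-200 + t)/(2*t) (H(t) = (-200 + t)/((2*t)) = (-200 + t)*(1/(2*t)) = (-200 + t)/(2*t))
u(n) = 3 - sqrt(17 - 15*n) (u(n) = 3 - sqrt((-3*5)*(n - 1*6) - 73) = 3 - sqrt(-15*(n - 6) - 73) = 3 - sqrt(-15*(-6 + n) - 73) = 3 - sqrt((90 - 15*n) - 73) = 3 - sqrt(17 - 15*n))
u(107)/H(-81) = (3 - sqrt(17 - 15*107))/(((1/2)*(-200 - 81)/(-81))) = (3 - sqrt(17 - 1605))/(((1/2)*(-1/81)*(-281))) = (3 - sqrt(-1588))/(281/162) = (3 - 2*I*sqrt(397))*(162/281) = 486/281 - 324*I*sqrt(397)/281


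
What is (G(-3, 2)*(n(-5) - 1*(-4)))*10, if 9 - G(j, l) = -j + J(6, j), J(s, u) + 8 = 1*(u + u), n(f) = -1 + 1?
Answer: 800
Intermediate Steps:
n(f) = 0
J(s, u) = -8 + 2*u (J(s, u) = -8 + 1*(u + u) = -8 + 1*(2*u) = -8 + 2*u)
G(j, l) = 17 - j (G(j, l) = 9 - (-j + (-8 + 2*j)) = 9 - (-8 + j) = 9 + (8 - j) = 17 - j)
(G(-3, 2)*(n(-5) - 1*(-4)))*10 = ((17 - 1*(-3))*(0 - 1*(-4)))*10 = ((17 + 3)*(0 + 4))*10 = (20*4)*10 = 80*10 = 800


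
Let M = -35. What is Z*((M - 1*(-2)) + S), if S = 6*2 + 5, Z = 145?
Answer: -2320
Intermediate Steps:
S = 17 (S = 12 + 5 = 17)
Z*((M - 1*(-2)) + S) = 145*((-35 - 1*(-2)) + 17) = 145*((-35 + 2) + 17) = 145*(-33 + 17) = 145*(-16) = -2320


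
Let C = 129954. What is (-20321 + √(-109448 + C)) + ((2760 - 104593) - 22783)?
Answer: -144937 + √20506 ≈ -1.4479e+5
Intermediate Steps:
(-20321 + √(-109448 + C)) + ((2760 - 104593) - 22783) = (-20321 + √(-109448 + 129954)) + ((2760 - 104593) - 22783) = (-20321 + √20506) + (-101833 - 22783) = (-20321 + √20506) - 124616 = -144937 + √20506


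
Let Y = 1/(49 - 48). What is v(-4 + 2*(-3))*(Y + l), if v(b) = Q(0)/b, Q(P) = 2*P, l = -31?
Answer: 0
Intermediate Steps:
v(b) = 0 (v(b) = (2*0)/b = 0/b = 0)
Y = 1 (Y = 1/1 = 1)
v(-4 + 2*(-3))*(Y + l) = 0*(1 - 31) = 0*(-30) = 0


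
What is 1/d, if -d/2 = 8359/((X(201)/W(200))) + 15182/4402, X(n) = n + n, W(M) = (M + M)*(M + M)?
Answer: -442401/2943708491582 ≈ -1.5029e-7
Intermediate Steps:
W(M) = 4*M² (W(M) = (2*M)*(2*M) = 4*M²)
X(n) = 2*n
d = -2943708491582/442401 (d = -2*(8359/(((2*201)/((4*200²)))) + 15182/4402) = -2*(8359/((402/((4*40000)))) + 15182*(1/4402)) = -2*(8359/((402/160000)) + 7591/2201) = -2*(8359/((402*(1/160000))) + 7591/2201) = -2*(8359/(201/80000) + 7591/2201) = -2*(8359*(80000/201) + 7591/2201) = -2*(668720000/201 + 7591/2201) = -2*1471854245791/442401 = -2943708491582/442401 ≈ -6.6539e+6)
1/d = 1/(-2943708491582/442401) = -442401/2943708491582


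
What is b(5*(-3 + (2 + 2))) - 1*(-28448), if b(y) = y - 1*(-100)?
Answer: 28553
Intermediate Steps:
b(y) = 100 + y (b(y) = y + 100 = 100 + y)
b(5*(-3 + (2 + 2))) - 1*(-28448) = (100 + 5*(-3 + (2 + 2))) - 1*(-28448) = (100 + 5*(-3 + 4)) + 28448 = (100 + 5*1) + 28448 = (100 + 5) + 28448 = 105 + 28448 = 28553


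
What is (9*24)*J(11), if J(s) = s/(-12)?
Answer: -198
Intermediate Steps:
J(s) = -s/12 (J(s) = s*(-1/12) = -s/12)
(9*24)*J(11) = (9*24)*(-1/12*11) = 216*(-11/12) = -198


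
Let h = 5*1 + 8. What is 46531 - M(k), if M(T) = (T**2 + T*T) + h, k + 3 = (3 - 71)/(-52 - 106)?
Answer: 290236420/6241 ≈ 46505.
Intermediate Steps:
k = -203/79 (k = -3 + (3 - 71)/(-52 - 106) = -3 - 68/(-158) = -3 - 68*(-1/158) = -3 + 34/79 = -203/79 ≈ -2.5696)
h = 13 (h = 5 + 8 = 13)
M(T) = 13 + 2*T**2 (M(T) = (T**2 + T*T) + 13 = (T**2 + T**2) + 13 = 2*T**2 + 13 = 13 + 2*T**2)
46531 - M(k) = 46531 - (13 + 2*(-203/79)**2) = 46531 - (13 + 2*(41209/6241)) = 46531 - (13 + 82418/6241) = 46531 - 1*163551/6241 = 46531 - 163551/6241 = 290236420/6241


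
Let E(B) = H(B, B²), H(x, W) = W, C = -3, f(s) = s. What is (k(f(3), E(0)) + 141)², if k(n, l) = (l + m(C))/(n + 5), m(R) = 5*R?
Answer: 1238769/64 ≈ 19356.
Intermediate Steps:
E(B) = B²
k(n, l) = (-15 + l)/(5 + n) (k(n, l) = (l + 5*(-3))/(n + 5) = (l - 15)/(5 + n) = (-15 + l)/(5 + n))
(k(f(3), E(0)) + 141)² = ((-15 + 0²)/(5 + 3) + 141)² = ((-15 + 0)/8 + 141)² = ((⅛)*(-15) + 141)² = (-15/8 + 141)² = (1113/8)² = 1238769/64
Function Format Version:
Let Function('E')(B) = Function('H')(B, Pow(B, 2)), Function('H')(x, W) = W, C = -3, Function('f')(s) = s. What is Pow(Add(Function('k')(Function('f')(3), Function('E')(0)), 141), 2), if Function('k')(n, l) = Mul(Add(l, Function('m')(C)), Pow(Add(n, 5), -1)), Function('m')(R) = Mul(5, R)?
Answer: Rational(1238769, 64) ≈ 19356.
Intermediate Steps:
Function('E')(B) = Pow(B, 2)
Function('k')(n, l) = Mul(Pow(Add(5, n), -1), Add(-15, l)) (Function('k')(n, l) = Mul(Add(l, Mul(5, -3)), Pow(Add(n, 5), -1)) = Mul(Add(l, -15), Pow(Add(5, n), -1)) = Mul(Add(-15, l), Pow(Add(5, n), -1)) = Mul(Pow(Add(5, n), -1), Add(-15, l)))
Pow(Add(Function('k')(Function('f')(3), Function('E')(0)), 141), 2) = Pow(Add(Mul(Pow(Add(5, 3), -1), Add(-15, Pow(0, 2))), 141), 2) = Pow(Add(Mul(Pow(8, -1), Add(-15, 0)), 141), 2) = Pow(Add(Mul(Rational(1, 8), -15), 141), 2) = Pow(Add(Rational(-15, 8), 141), 2) = Pow(Rational(1113, 8), 2) = Rational(1238769, 64)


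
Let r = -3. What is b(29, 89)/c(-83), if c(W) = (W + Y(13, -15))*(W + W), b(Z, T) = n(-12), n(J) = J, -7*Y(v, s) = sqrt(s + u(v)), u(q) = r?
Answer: -294/337579 + 126*I*sqrt(2)/28019057 ≈ -0.00087091 + 6.3596e-6*I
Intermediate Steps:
u(q) = -3
Y(v, s) = -sqrt(-3 + s)/7 (Y(v, s) = -sqrt(s - 3)/7 = -sqrt(-3 + s)/7)
b(Z, T) = -12
c(W) = 2*W*(W - 3*I*sqrt(2)/7) (c(W) = (W - sqrt(-3 - 15)/7)*(W + W) = (W - 3*I*sqrt(2)/7)*(2*W) = 2*W*(W - 3*I*sqrt(2)/7))
b(29, 89)/c(-83) = -12*(-7/(166*(7*(-83) - 3*I*sqrt(2)))) = -12*(-7/(166*(-581 - 3*I*sqrt(2)))) = -12/(13778 + 498*I*sqrt(2)/7)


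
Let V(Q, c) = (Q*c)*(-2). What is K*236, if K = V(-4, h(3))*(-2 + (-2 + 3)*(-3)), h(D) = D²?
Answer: -84960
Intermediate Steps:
V(Q, c) = -2*Q*c
K = -360 (K = (-2*(-4)*3²)*(-2 + (-2 + 3)*(-3)) = (-2*(-4)*9)*(-2 + 1*(-3)) = 72*(-2 - 3) = 72*(-5) = -360)
K*236 = -360*236 = -84960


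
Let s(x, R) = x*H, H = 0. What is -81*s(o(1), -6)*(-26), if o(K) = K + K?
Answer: 0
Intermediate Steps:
o(K) = 2*K
s(x, R) = 0 (s(x, R) = x*0 = 0)
-81*s(o(1), -6)*(-26) = -81*0*(-26) = 0*(-26) = 0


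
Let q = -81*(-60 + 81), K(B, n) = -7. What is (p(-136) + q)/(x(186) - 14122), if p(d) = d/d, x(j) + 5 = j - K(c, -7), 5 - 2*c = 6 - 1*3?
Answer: 850/6967 ≈ 0.12200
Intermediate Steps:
c = 1 (c = 5/2 - (6 - 1*3)/2 = 5/2 - (6 - 3)/2 = 5/2 - ½*3 = 5/2 - 3/2 = 1)
x(j) = 2 + j (x(j) = -5 + (j - 1*(-7)) = -5 + (j + 7) = -5 + (7 + j) = 2 + j)
p(d) = 1
q = -1701 (q = -81*21 = -1701)
(p(-136) + q)/(x(186) - 14122) = (1 - 1701)/((2 + 186) - 14122) = -1700/(188 - 14122) = -1700/(-13934) = -1700*(-1/13934) = 850/6967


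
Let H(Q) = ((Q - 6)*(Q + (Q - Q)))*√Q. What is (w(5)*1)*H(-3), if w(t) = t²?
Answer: 675*I*√3 ≈ 1169.1*I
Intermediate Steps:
H(Q) = Q^(3/2)*(-6 + Q) (H(Q) = ((-6 + Q)*(Q + 0))*√Q = ((-6 + Q)*Q)*√Q = (Q*(-6 + Q))*√Q = Q^(3/2)*(-6 + Q))
(w(5)*1)*H(-3) = (5²*1)*((-3)^(3/2)*(-6 - 3)) = (25*1)*(-3*I*√3*(-9)) = 25*(27*I*√3) = 675*I*√3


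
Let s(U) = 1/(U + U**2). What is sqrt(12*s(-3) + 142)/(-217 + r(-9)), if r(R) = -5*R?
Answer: -3/43 ≈ -0.069767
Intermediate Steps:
sqrt(12*s(-3) + 142)/(-217 + r(-9)) = sqrt(12*(1/((-3)*(1 - 3))) + 142)/(-217 - 5*(-9)) = sqrt(12*(-1/3/(-2)) + 142)/(-217 + 45) = sqrt(12*(-1/3*(-1/2)) + 142)/(-172) = -sqrt(12*(1/6) + 142)/172 = -sqrt(2 + 142)/172 = -sqrt(144)/172 = -1/172*12 = -3/43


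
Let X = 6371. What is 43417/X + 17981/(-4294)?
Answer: 71875647/27357074 ≈ 2.6273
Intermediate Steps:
43417/X + 17981/(-4294) = 43417/6371 + 17981/(-4294) = 43417*(1/6371) + 17981*(-1/4294) = 43417/6371 - 17981/4294 = 71875647/27357074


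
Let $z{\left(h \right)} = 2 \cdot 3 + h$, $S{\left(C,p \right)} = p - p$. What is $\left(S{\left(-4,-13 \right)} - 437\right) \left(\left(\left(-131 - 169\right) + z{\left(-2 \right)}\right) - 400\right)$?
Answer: $304152$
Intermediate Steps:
$S{\left(C,p \right)} = 0$
$z{\left(h \right)} = 6 + h$
$\left(S{\left(-4,-13 \right)} - 437\right) \left(\left(\left(-131 - 169\right) + z{\left(-2 \right)}\right) - 400\right) = \left(0 - 437\right) \left(\left(\left(-131 - 169\right) + \left(6 - 2\right)\right) - 400\right) = - 437 \left(\left(-300 + 4\right) - 400\right) = - 437 \left(-296 - 400\right) = \left(-437\right) \left(-696\right) = 304152$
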